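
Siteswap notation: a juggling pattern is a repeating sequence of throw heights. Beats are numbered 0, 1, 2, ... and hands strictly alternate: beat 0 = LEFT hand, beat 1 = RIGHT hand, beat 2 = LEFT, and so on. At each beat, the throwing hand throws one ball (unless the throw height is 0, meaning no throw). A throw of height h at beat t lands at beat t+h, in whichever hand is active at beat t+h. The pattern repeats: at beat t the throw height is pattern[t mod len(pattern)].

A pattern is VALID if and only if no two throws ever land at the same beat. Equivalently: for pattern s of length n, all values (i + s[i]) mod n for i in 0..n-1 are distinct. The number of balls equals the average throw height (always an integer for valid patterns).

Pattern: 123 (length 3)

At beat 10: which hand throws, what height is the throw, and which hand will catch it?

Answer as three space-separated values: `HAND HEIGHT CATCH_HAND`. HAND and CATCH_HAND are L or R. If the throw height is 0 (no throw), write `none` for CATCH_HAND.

Answer: L 2 L

Derivation:
Beat 10: 10 mod 2 = 0, so hand = L
Throw height = pattern[10 mod 3] = pattern[1] = 2
Lands at beat 10+2=12, 12 mod 2 = 0, so catch hand = L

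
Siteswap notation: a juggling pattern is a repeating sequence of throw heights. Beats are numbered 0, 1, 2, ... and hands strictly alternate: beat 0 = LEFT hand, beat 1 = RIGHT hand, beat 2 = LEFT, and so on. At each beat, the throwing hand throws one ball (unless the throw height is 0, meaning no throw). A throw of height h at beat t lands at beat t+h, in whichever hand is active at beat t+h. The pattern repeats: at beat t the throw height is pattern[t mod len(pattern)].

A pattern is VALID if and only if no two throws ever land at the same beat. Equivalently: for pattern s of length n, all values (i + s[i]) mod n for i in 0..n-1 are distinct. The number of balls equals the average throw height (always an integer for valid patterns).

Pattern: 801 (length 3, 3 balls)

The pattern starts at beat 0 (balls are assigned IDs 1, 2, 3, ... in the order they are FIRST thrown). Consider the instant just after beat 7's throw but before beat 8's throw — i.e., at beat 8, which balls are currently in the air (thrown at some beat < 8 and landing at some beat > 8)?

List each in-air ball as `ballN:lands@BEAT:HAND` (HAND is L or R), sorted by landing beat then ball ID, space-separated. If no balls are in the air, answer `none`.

Beat 0 (L): throw ball1 h=8 -> lands@8:L; in-air after throw: [b1@8:L]
Beat 2 (L): throw ball2 h=1 -> lands@3:R; in-air after throw: [b2@3:R b1@8:L]
Beat 3 (R): throw ball2 h=8 -> lands@11:R; in-air after throw: [b1@8:L b2@11:R]
Beat 5 (R): throw ball3 h=1 -> lands@6:L; in-air after throw: [b3@6:L b1@8:L b2@11:R]
Beat 6 (L): throw ball3 h=8 -> lands@14:L; in-air after throw: [b1@8:L b2@11:R b3@14:L]
Beat 8 (L): throw ball1 h=1 -> lands@9:R; in-air after throw: [b1@9:R b2@11:R b3@14:L]

Answer: ball2:lands@11:R ball3:lands@14:L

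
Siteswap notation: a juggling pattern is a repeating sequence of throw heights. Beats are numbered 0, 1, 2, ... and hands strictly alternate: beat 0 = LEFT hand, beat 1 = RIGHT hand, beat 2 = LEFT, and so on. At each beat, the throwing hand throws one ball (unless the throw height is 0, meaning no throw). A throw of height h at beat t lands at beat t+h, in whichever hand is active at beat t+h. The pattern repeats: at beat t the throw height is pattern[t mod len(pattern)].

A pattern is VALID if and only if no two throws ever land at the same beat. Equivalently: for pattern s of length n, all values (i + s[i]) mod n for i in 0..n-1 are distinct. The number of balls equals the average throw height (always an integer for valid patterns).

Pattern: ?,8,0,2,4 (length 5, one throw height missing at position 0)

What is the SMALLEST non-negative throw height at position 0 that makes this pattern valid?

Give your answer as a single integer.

Answer: 1

Derivation:
i=0: s[i]=? (unknown)
i=1: (1 + 8) mod 5 = 4
i=2: (2 + 0) mod 5 = 2
i=3: (3 + 2) mod 5 = 0
i=4: (4 + 4) mod 5 = 3
Known residues: [0, 2, 3, 4]; need a permutation of 0..4, so missing residue r = 1
Need (0 + s) mod 5 = 1; smallest s = (1 - 0) mod 5 = 1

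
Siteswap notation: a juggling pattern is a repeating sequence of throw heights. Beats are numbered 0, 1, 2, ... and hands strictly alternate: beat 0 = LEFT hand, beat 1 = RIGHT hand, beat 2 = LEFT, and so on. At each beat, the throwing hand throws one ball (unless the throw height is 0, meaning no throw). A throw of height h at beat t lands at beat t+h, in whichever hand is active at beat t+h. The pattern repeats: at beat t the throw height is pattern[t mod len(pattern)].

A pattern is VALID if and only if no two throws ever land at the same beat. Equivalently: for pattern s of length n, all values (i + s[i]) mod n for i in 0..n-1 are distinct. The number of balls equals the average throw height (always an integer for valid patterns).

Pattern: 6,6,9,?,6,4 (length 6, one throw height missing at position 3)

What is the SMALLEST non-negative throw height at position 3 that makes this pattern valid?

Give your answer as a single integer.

Answer: 5

Derivation:
i=0: (0 + 6) mod 6 = 0
i=1: (1 + 6) mod 6 = 1
i=2: (2 + 9) mod 6 = 5
i=3: s[i]=? (unknown)
i=4: (4 + 6) mod 6 = 4
i=5: (5 + 4) mod 6 = 3
Known residues: [0, 1, 3, 4, 5]; need a permutation of 0..5, so missing residue r = 2
Need (3 + s) mod 6 = 2; smallest s = (2 - 3) mod 6 = 5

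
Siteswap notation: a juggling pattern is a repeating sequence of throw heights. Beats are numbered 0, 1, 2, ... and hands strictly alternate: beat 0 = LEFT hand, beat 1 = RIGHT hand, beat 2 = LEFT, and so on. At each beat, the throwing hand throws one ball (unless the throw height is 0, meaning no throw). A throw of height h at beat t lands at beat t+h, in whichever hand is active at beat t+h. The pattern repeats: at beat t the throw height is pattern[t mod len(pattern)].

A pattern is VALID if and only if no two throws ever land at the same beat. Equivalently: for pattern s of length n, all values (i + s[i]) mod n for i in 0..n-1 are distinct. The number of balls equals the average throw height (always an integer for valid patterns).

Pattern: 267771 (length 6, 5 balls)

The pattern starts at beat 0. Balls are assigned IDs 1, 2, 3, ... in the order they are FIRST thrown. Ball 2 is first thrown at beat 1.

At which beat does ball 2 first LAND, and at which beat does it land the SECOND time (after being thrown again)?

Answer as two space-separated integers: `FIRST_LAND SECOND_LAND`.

Answer: 7 13

Derivation:
Beat 0 (L): throw ball1 h=2 -> lands@2:L; in-air after throw: [b1@2:L]
Beat 1 (R): throw ball2 h=6 -> lands@7:R; in-air after throw: [b1@2:L b2@7:R]
Beat 2 (L): throw ball1 h=7 -> lands@9:R; in-air after throw: [b2@7:R b1@9:R]
Beat 3 (R): throw ball3 h=7 -> lands@10:L; in-air after throw: [b2@7:R b1@9:R b3@10:L]
Beat 4 (L): throw ball4 h=7 -> lands@11:R; in-air after throw: [b2@7:R b1@9:R b3@10:L b4@11:R]
Beat 5 (R): throw ball5 h=1 -> lands@6:L; in-air after throw: [b5@6:L b2@7:R b1@9:R b3@10:L b4@11:R]
Beat 6 (L): throw ball5 h=2 -> lands@8:L; in-air after throw: [b2@7:R b5@8:L b1@9:R b3@10:L b4@11:R]
Beat 7 (R): throw ball2 h=6 -> lands@13:R; in-air after throw: [b5@8:L b1@9:R b3@10:L b4@11:R b2@13:R]
Beat 8 (L): throw ball5 h=7 -> lands@15:R; in-air after throw: [b1@9:R b3@10:L b4@11:R b2@13:R b5@15:R]
Beat 9 (R): throw ball1 h=7 -> lands@16:L; in-air after throw: [b3@10:L b4@11:R b2@13:R b5@15:R b1@16:L]
Beat 10 (L): throw ball3 h=7 -> lands@17:R; in-air after throw: [b4@11:R b2@13:R b5@15:R b1@16:L b3@17:R]
Beat 11 (R): throw ball4 h=1 -> lands@12:L; in-air after throw: [b4@12:L b2@13:R b5@15:R b1@16:L b3@17:R]
Beat 12 (L): throw ball4 h=2 -> lands@14:L; in-air after throw: [b2@13:R b4@14:L b5@15:R b1@16:L b3@17:R]
Beat 13 (R): throw ball2 h=6 -> lands@19:R; in-air after throw: [b4@14:L b5@15:R b1@16:L b3@17:R b2@19:R]
Ball 2: thrown@1 h=6 -> first land @7; rethrown@7 h=6 -> second land @13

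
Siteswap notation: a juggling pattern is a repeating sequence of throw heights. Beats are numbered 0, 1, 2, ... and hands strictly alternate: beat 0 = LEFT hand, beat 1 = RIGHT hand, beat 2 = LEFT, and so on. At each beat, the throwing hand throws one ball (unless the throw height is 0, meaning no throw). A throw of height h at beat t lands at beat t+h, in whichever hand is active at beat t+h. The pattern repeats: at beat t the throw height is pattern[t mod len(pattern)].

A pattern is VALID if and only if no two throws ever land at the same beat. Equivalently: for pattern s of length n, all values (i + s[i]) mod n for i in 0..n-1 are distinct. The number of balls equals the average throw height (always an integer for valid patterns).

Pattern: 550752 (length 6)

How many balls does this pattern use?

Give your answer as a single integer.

Pattern = [5, 5, 0, 7, 5, 2], length n = 6
  position 0: throw height = 5, running sum = 5
  position 1: throw height = 5, running sum = 10
  position 2: throw height = 0, running sum = 10
  position 3: throw height = 7, running sum = 17
  position 4: throw height = 5, running sum = 22
  position 5: throw height = 2, running sum = 24
Total sum = 24; balls = sum / n = 24 / 6 = 4

Answer: 4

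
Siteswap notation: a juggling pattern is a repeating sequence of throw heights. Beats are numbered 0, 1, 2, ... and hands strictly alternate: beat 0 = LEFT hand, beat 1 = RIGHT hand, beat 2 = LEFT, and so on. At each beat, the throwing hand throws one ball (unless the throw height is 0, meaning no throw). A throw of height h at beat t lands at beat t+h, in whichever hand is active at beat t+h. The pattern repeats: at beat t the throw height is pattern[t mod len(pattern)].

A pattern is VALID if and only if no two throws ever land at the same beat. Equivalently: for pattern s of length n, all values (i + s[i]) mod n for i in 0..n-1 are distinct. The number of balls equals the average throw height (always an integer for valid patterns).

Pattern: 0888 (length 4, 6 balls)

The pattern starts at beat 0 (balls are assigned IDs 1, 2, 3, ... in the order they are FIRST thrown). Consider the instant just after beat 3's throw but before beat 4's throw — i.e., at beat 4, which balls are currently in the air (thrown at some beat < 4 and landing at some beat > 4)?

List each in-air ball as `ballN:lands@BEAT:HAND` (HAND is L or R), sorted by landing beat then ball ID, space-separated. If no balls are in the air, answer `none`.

Answer: ball1:lands@9:R ball2:lands@10:L ball3:lands@11:R

Derivation:
Beat 1 (R): throw ball1 h=8 -> lands@9:R; in-air after throw: [b1@9:R]
Beat 2 (L): throw ball2 h=8 -> lands@10:L; in-air after throw: [b1@9:R b2@10:L]
Beat 3 (R): throw ball3 h=8 -> lands@11:R; in-air after throw: [b1@9:R b2@10:L b3@11:R]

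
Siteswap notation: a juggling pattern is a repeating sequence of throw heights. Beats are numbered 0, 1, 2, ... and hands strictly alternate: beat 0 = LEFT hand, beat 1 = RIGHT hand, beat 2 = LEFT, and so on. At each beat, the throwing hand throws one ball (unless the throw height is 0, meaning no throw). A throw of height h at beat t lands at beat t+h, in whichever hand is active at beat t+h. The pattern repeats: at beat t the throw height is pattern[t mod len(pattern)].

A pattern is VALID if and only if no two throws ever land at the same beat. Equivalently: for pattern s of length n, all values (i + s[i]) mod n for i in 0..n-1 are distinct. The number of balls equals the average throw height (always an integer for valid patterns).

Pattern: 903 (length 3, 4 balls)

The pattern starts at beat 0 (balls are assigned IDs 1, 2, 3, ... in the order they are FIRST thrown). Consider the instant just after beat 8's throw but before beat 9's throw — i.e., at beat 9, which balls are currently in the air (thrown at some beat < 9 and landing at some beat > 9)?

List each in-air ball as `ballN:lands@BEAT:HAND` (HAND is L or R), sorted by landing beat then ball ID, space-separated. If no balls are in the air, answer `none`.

Beat 0 (L): throw ball1 h=9 -> lands@9:R; in-air after throw: [b1@9:R]
Beat 2 (L): throw ball2 h=3 -> lands@5:R; in-air after throw: [b2@5:R b1@9:R]
Beat 3 (R): throw ball3 h=9 -> lands@12:L; in-air after throw: [b2@5:R b1@9:R b3@12:L]
Beat 5 (R): throw ball2 h=3 -> lands@8:L; in-air after throw: [b2@8:L b1@9:R b3@12:L]
Beat 6 (L): throw ball4 h=9 -> lands@15:R; in-air after throw: [b2@8:L b1@9:R b3@12:L b4@15:R]
Beat 8 (L): throw ball2 h=3 -> lands@11:R; in-air after throw: [b1@9:R b2@11:R b3@12:L b4@15:R]
Beat 9 (R): throw ball1 h=9 -> lands@18:L; in-air after throw: [b2@11:R b3@12:L b4@15:R b1@18:L]

Answer: ball2:lands@11:R ball3:lands@12:L ball4:lands@15:R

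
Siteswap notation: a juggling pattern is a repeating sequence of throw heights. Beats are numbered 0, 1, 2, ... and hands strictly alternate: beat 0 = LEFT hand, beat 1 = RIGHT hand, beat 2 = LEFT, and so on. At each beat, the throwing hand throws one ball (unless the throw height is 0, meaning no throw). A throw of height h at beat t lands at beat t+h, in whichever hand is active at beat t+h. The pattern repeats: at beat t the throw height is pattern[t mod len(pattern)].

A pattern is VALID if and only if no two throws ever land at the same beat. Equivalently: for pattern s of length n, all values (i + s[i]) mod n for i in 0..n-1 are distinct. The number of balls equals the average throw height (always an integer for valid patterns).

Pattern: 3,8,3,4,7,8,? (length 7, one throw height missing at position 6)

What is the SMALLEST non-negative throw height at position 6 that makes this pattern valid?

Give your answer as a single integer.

Answer: 2

Derivation:
i=0: (0 + 3) mod 7 = 3
i=1: (1 + 8) mod 7 = 2
i=2: (2 + 3) mod 7 = 5
i=3: (3 + 4) mod 7 = 0
i=4: (4 + 7) mod 7 = 4
i=5: (5 + 8) mod 7 = 6
i=6: s[i]=? (unknown)
Known residues: [0, 2, 3, 4, 5, 6]; need a permutation of 0..6, so missing residue r = 1
Need (6 + s) mod 7 = 1; smallest s = (1 - 6) mod 7 = 2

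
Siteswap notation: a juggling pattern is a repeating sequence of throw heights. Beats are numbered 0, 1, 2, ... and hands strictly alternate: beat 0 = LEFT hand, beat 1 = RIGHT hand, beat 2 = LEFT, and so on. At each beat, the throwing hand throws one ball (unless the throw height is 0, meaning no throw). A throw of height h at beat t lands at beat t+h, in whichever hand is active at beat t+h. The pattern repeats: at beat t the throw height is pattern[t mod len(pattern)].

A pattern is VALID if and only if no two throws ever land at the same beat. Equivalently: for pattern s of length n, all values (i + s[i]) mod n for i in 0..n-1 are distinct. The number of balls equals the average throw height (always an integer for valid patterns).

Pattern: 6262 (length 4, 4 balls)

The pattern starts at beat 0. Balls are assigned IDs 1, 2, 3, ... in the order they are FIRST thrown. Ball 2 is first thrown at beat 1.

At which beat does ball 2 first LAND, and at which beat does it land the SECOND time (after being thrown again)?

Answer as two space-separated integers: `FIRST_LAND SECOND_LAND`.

Beat 0 (L): throw ball1 h=6 -> lands@6:L; in-air after throw: [b1@6:L]
Beat 1 (R): throw ball2 h=2 -> lands@3:R; in-air after throw: [b2@3:R b1@6:L]
Beat 2 (L): throw ball3 h=6 -> lands@8:L; in-air after throw: [b2@3:R b1@6:L b3@8:L]
Beat 3 (R): throw ball2 h=2 -> lands@5:R; in-air after throw: [b2@5:R b1@6:L b3@8:L]
Beat 4 (L): throw ball4 h=6 -> lands@10:L; in-air after throw: [b2@5:R b1@6:L b3@8:L b4@10:L]
Beat 5 (R): throw ball2 h=2 -> lands@7:R; in-air after throw: [b1@6:L b2@7:R b3@8:L b4@10:L]
Ball 2: thrown@1 h=2 -> first land @3; rethrown@3 h=2 -> second land @5

Answer: 3 5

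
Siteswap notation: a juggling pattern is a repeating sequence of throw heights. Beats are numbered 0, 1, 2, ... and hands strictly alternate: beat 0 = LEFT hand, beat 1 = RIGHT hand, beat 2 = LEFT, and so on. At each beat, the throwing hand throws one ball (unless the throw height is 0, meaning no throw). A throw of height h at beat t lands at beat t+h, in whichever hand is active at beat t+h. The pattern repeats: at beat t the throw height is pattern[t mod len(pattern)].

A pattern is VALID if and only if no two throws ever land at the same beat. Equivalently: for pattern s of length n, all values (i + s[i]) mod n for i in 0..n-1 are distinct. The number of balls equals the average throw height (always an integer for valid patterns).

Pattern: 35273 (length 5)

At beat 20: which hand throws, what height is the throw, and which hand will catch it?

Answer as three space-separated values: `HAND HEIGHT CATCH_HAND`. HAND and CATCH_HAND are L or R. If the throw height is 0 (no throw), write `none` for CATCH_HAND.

Answer: L 3 R

Derivation:
Beat 20: 20 mod 2 = 0, so hand = L
Throw height = pattern[20 mod 5] = pattern[0] = 3
Lands at beat 20+3=23, 23 mod 2 = 1, so catch hand = R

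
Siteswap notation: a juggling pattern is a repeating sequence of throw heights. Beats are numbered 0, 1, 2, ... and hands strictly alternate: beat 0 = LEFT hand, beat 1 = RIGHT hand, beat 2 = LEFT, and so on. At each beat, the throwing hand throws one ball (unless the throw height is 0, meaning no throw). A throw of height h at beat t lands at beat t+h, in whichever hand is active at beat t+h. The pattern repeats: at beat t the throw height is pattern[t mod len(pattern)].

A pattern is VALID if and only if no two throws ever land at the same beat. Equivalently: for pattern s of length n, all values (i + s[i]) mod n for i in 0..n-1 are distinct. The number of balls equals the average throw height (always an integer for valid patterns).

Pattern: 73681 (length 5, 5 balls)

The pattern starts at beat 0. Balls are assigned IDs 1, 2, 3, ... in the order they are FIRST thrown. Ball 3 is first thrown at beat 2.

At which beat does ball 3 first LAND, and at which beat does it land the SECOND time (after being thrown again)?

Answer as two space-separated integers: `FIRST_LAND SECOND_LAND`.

Answer: 8 16

Derivation:
Beat 0 (L): throw ball1 h=7 -> lands@7:R; in-air after throw: [b1@7:R]
Beat 1 (R): throw ball2 h=3 -> lands@4:L; in-air after throw: [b2@4:L b1@7:R]
Beat 2 (L): throw ball3 h=6 -> lands@8:L; in-air after throw: [b2@4:L b1@7:R b3@8:L]
Beat 3 (R): throw ball4 h=8 -> lands@11:R; in-air after throw: [b2@4:L b1@7:R b3@8:L b4@11:R]
Beat 4 (L): throw ball2 h=1 -> lands@5:R; in-air after throw: [b2@5:R b1@7:R b3@8:L b4@11:R]
Beat 5 (R): throw ball2 h=7 -> lands@12:L; in-air after throw: [b1@7:R b3@8:L b4@11:R b2@12:L]
Beat 6 (L): throw ball5 h=3 -> lands@9:R; in-air after throw: [b1@7:R b3@8:L b5@9:R b4@11:R b2@12:L]
Beat 7 (R): throw ball1 h=6 -> lands@13:R; in-air after throw: [b3@8:L b5@9:R b4@11:R b2@12:L b1@13:R]
Beat 8 (L): throw ball3 h=8 -> lands@16:L; in-air after throw: [b5@9:R b4@11:R b2@12:L b1@13:R b3@16:L]
Beat 9 (R): throw ball5 h=1 -> lands@10:L; in-air after throw: [b5@10:L b4@11:R b2@12:L b1@13:R b3@16:L]
Beat 10 (L): throw ball5 h=7 -> lands@17:R; in-air after throw: [b4@11:R b2@12:L b1@13:R b3@16:L b5@17:R]
Beat 11 (R): throw ball4 h=3 -> lands@14:L; in-air after throw: [b2@12:L b1@13:R b4@14:L b3@16:L b5@17:R]
Beat 12 (L): throw ball2 h=6 -> lands@18:L; in-air after throw: [b1@13:R b4@14:L b3@16:L b5@17:R b2@18:L]
Beat 13 (R): throw ball1 h=8 -> lands@21:R; in-air after throw: [b4@14:L b3@16:L b5@17:R b2@18:L b1@21:R]
Beat 14 (L): throw ball4 h=1 -> lands@15:R; in-air after throw: [b4@15:R b3@16:L b5@17:R b2@18:L b1@21:R]
Beat 15 (R): throw ball4 h=7 -> lands@22:L; in-air after throw: [b3@16:L b5@17:R b2@18:L b1@21:R b4@22:L]
Beat 16 (L): throw ball3 h=3 -> lands@19:R; in-air after throw: [b5@17:R b2@18:L b3@19:R b1@21:R b4@22:L]
Ball 3: thrown@2 h=6 -> first land @8; rethrown@8 h=8 -> second land @16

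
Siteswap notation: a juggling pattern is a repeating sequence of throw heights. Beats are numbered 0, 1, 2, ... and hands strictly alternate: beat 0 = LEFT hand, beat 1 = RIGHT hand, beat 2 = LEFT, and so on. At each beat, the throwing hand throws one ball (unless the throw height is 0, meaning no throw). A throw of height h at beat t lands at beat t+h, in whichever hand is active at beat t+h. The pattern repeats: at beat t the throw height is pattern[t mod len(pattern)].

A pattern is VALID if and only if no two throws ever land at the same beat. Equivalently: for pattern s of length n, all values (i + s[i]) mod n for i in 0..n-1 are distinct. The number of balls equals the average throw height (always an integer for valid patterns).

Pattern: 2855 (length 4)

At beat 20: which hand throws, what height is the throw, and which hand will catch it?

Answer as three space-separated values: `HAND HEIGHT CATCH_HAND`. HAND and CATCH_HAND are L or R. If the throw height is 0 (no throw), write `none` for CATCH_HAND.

Beat 20: 20 mod 2 = 0, so hand = L
Throw height = pattern[20 mod 4] = pattern[0] = 2
Lands at beat 20+2=22, 22 mod 2 = 0, so catch hand = L

Answer: L 2 L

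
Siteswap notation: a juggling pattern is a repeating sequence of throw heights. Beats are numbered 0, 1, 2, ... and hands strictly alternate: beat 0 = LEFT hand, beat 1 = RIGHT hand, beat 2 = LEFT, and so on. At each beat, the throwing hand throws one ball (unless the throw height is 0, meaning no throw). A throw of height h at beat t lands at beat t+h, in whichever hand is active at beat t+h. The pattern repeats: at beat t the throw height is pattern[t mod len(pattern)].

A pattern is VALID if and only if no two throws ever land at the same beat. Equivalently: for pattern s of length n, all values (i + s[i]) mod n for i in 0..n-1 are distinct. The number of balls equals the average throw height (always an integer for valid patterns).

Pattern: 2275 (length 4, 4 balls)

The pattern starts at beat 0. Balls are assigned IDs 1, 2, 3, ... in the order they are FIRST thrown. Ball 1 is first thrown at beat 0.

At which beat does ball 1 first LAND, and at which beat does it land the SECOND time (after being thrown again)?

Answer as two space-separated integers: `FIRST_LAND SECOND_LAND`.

Answer: 2 9

Derivation:
Beat 0 (L): throw ball1 h=2 -> lands@2:L; in-air after throw: [b1@2:L]
Beat 1 (R): throw ball2 h=2 -> lands@3:R; in-air after throw: [b1@2:L b2@3:R]
Beat 2 (L): throw ball1 h=7 -> lands@9:R; in-air after throw: [b2@3:R b1@9:R]
Beat 3 (R): throw ball2 h=5 -> lands@8:L; in-air after throw: [b2@8:L b1@9:R]
Beat 4 (L): throw ball3 h=2 -> lands@6:L; in-air after throw: [b3@6:L b2@8:L b1@9:R]
Beat 5 (R): throw ball4 h=2 -> lands@7:R; in-air after throw: [b3@6:L b4@7:R b2@8:L b1@9:R]
Beat 6 (L): throw ball3 h=7 -> lands@13:R; in-air after throw: [b4@7:R b2@8:L b1@9:R b3@13:R]
Beat 7 (R): throw ball4 h=5 -> lands@12:L; in-air after throw: [b2@8:L b1@9:R b4@12:L b3@13:R]
Beat 8 (L): throw ball2 h=2 -> lands@10:L; in-air after throw: [b1@9:R b2@10:L b4@12:L b3@13:R]
Beat 9 (R): throw ball1 h=2 -> lands@11:R; in-air after throw: [b2@10:L b1@11:R b4@12:L b3@13:R]
Ball 1: thrown@0 h=2 -> first land @2; rethrown@2 h=7 -> second land @9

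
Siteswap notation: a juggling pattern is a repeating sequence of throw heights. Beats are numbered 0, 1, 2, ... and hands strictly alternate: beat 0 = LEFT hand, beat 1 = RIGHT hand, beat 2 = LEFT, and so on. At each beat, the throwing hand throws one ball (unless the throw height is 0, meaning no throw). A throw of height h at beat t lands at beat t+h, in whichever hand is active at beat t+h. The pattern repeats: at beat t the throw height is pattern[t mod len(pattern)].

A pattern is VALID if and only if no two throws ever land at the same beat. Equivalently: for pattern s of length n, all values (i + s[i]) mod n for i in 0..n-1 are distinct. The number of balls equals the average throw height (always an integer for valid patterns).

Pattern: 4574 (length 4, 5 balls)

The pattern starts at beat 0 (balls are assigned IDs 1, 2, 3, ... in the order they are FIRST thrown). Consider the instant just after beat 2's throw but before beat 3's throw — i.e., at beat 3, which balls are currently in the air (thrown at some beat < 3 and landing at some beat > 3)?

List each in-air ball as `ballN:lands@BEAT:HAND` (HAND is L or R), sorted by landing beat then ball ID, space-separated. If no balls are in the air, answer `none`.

Beat 0 (L): throw ball1 h=4 -> lands@4:L; in-air after throw: [b1@4:L]
Beat 1 (R): throw ball2 h=5 -> lands@6:L; in-air after throw: [b1@4:L b2@6:L]
Beat 2 (L): throw ball3 h=7 -> lands@9:R; in-air after throw: [b1@4:L b2@6:L b3@9:R]
Beat 3 (R): throw ball4 h=4 -> lands@7:R; in-air after throw: [b1@4:L b2@6:L b4@7:R b3@9:R]

Answer: ball1:lands@4:L ball2:lands@6:L ball3:lands@9:R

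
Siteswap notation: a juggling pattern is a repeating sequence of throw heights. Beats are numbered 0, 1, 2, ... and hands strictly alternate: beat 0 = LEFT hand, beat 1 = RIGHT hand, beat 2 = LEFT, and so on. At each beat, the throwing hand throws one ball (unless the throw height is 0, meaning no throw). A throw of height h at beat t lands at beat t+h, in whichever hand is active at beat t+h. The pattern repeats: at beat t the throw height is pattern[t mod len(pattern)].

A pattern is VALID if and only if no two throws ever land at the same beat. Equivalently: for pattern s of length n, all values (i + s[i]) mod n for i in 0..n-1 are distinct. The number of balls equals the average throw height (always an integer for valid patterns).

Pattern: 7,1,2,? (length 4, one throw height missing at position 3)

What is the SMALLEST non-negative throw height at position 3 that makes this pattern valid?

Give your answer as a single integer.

Answer: 2

Derivation:
i=0: (0 + 7) mod 4 = 3
i=1: (1 + 1) mod 4 = 2
i=2: (2 + 2) mod 4 = 0
i=3: s[i]=? (unknown)
Known residues: [0, 2, 3]; need a permutation of 0..3, so missing residue r = 1
Need (3 + s) mod 4 = 1; smallest s = (1 - 3) mod 4 = 2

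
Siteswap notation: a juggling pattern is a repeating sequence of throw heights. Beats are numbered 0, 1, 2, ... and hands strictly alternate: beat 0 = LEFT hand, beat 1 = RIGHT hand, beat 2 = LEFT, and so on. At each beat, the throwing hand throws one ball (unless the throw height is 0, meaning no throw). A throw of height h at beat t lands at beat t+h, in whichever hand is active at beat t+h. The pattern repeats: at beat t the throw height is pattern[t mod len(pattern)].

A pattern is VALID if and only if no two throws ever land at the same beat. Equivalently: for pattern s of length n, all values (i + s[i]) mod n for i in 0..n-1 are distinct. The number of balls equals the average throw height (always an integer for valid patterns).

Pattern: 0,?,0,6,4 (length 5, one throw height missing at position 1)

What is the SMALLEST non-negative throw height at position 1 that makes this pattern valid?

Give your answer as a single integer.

Answer: 0

Derivation:
i=0: (0 + 0) mod 5 = 0
i=1: s[i]=? (unknown)
i=2: (2 + 0) mod 5 = 2
i=3: (3 + 6) mod 5 = 4
i=4: (4 + 4) mod 5 = 3
Known residues: [0, 2, 3, 4]; need a permutation of 0..4, so missing residue r = 1
Need (1 + s) mod 5 = 1; smallest s = (1 - 1) mod 5 = 0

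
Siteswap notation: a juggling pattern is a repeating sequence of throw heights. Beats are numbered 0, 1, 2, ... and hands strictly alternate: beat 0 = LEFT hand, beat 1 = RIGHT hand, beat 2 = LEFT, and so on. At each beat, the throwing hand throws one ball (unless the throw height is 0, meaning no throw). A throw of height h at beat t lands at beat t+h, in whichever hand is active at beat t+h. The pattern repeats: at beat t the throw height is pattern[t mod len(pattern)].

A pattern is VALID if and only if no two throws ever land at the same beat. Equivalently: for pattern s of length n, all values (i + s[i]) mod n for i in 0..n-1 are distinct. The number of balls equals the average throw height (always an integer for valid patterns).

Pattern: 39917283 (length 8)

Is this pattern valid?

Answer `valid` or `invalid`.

i=0: (i + s[i]) mod n = (0 + 3) mod 8 = 3
i=1: (i + s[i]) mod n = (1 + 9) mod 8 = 2
i=2: (i + s[i]) mod n = (2 + 9) mod 8 = 3
i=3: (i + s[i]) mod n = (3 + 1) mod 8 = 4
i=4: (i + s[i]) mod n = (4 + 7) mod 8 = 3
i=5: (i + s[i]) mod n = (5 + 2) mod 8 = 7
i=6: (i + s[i]) mod n = (6 + 8) mod 8 = 6
i=7: (i + s[i]) mod n = (7 + 3) mod 8 = 2
Residues: [3, 2, 3, 4, 3, 7, 6, 2], distinct: False

Answer: invalid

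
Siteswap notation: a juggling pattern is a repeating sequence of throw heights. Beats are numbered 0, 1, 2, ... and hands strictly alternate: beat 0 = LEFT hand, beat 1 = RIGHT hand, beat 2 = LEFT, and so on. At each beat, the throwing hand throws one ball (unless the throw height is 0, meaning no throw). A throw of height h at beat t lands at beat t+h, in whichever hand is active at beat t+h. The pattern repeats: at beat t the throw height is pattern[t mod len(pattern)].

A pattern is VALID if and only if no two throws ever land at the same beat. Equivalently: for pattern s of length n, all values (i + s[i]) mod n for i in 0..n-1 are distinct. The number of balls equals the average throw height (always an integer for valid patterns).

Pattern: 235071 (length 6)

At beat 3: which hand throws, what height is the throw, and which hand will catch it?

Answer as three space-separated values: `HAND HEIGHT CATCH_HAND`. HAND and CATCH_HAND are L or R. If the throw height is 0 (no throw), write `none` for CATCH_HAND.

Answer: R 0 none

Derivation:
Beat 3: 3 mod 2 = 1, so hand = R
Throw height = pattern[3 mod 6] = pattern[3] = 0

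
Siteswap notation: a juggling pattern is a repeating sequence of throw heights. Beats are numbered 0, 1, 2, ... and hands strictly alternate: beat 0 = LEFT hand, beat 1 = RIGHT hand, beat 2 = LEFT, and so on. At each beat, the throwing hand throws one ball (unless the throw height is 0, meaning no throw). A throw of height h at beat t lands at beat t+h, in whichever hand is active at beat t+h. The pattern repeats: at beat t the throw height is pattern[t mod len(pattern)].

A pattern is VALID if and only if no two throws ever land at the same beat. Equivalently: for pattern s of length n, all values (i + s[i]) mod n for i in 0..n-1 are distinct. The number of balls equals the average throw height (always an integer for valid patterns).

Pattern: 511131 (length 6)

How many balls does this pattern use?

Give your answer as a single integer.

Answer: 2

Derivation:
Pattern = [5, 1, 1, 1, 3, 1], length n = 6
  position 0: throw height = 5, running sum = 5
  position 1: throw height = 1, running sum = 6
  position 2: throw height = 1, running sum = 7
  position 3: throw height = 1, running sum = 8
  position 4: throw height = 3, running sum = 11
  position 5: throw height = 1, running sum = 12
Total sum = 12; balls = sum / n = 12 / 6 = 2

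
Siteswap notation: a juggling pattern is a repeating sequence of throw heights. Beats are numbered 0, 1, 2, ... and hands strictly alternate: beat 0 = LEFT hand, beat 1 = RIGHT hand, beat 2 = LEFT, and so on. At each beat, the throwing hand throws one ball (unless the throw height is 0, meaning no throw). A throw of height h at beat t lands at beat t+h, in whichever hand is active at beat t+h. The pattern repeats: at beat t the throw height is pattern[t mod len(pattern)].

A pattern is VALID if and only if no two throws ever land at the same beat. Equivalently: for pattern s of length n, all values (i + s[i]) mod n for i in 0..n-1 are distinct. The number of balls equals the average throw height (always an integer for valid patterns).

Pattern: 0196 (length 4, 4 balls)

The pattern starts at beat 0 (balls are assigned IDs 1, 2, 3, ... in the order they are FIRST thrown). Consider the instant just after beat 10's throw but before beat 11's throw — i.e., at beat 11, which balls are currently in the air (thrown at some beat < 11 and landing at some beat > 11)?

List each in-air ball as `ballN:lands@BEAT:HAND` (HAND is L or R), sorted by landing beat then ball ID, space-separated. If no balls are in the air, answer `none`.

Beat 1 (R): throw ball1 h=1 -> lands@2:L; in-air after throw: [b1@2:L]
Beat 2 (L): throw ball1 h=9 -> lands@11:R; in-air after throw: [b1@11:R]
Beat 3 (R): throw ball2 h=6 -> lands@9:R; in-air after throw: [b2@9:R b1@11:R]
Beat 5 (R): throw ball3 h=1 -> lands@6:L; in-air after throw: [b3@6:L b2@9:R b1@11:R]
Beat 6 (L): throw ball3 h=9 -> lands@15:R; in-air after throw: [b2@9:R b1@11:R b3@15:R]
Beat 7 (R): throw ball4 h=6 -> lands@13:R; in-air after throw: [b2@9:R b1@11:R b4@13:R b3@15:R]
Beat 9 (R): throw ball2 h=1 -> lands@10:L; in-air after throw: [b2@10:L b1@11:R b4@13:R b3@15:R]
Beat 10 (L): throw ball2 h=9 -> lands@19:R; in-air after throw: [b1@11:R b4@13:R b3@15:R b2@19:R]
Beat 11 (R): throw ball1 h=6 -> lands@17:R; in-air after throw: [b4@13:R b3@15:R b1@17:R b2@19:R]

Answer: ball4:lands@13:R ball3:lands@15:R ball2:lands@19:R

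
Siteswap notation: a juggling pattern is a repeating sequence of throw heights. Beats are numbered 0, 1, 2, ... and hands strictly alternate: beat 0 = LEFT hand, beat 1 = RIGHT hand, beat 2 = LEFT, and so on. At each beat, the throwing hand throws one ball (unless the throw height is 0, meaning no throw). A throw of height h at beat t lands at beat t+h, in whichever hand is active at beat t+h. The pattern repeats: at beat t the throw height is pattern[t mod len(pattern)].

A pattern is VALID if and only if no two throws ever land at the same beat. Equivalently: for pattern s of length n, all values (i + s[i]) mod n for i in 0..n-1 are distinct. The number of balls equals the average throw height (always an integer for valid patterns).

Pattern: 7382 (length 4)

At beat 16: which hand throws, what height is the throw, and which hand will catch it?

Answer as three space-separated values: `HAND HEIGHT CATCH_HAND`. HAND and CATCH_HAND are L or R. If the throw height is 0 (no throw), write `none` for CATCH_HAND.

Beat 16: 16 mod 2 = 0, so hand = L
Throw height = pattern[16 mod 4] = pattern[0] = 7
Lands at beat 16+7=23, 23 mod 2 = 1, so catch hand = R

Answer: L 7 R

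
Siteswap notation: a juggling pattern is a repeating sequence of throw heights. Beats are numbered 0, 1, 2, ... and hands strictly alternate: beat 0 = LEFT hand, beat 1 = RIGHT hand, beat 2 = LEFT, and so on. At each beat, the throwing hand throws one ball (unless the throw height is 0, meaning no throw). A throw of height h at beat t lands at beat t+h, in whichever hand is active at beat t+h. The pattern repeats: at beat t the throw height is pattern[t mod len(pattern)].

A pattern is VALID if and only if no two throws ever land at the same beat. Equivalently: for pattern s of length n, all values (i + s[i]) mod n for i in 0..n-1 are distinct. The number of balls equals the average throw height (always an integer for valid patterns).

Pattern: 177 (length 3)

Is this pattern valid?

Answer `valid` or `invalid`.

Answer: valid

Derivation:
i=0: (i + s[i]) mod n = (0 + 1) mod 3 = 1
i=1: (i + s[i]) mod n = (1 + 7) mod 3 = 2
i=2: (i + s[i]) mod n = (2 + 7) mod 3 = 0
Residues: [1, 2, 0], distinct: True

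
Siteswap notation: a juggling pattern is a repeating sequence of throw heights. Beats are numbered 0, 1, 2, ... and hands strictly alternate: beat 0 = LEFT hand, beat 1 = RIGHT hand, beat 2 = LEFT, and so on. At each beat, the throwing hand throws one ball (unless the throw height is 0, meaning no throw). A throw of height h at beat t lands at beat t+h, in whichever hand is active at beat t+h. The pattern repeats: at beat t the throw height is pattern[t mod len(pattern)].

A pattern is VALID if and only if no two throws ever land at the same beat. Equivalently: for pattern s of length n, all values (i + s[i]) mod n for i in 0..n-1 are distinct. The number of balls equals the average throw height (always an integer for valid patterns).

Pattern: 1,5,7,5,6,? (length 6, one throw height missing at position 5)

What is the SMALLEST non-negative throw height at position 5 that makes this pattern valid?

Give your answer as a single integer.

Answer: 0

Derivation:
i=0: (0 + 1) mod 6 = 1
i=1: (1 + 5) mod 6 = 0
i=2: (2 + 7) mod 6 = 3
i=3: (3 + 5) mod 6 = 2
i=4: (4 + 6) mod 6 = 4
i=5: s[i]=? (unknown)
Known residues: [0, 1, 2, 3, 4]; need a permutation of 0..5, so missing residue r = 5
Need (5 + s) mod 6 = 5; smallest s = (5 - 5) mod 6 = 0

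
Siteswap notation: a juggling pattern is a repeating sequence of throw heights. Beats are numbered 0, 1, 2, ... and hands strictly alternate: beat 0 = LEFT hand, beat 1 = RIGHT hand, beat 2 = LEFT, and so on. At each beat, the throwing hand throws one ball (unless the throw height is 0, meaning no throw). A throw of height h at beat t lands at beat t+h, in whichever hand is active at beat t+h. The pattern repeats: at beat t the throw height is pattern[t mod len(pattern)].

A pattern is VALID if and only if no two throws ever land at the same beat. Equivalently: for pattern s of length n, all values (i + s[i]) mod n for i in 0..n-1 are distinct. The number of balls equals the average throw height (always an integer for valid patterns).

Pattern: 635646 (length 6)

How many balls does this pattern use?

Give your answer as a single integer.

Pattern = [6, 3, 5, 6, 4, 6], length n = 6
  position 0: throw height = 6, running sum = 6
  position 1: throw height = 3, running sum = 9
  position 2: throw height = 5, running sum = 14
  position 3: throw height = 6, running sum = 20
  position 4: throw height = 4, running sum = 24
  position 5: throw height = 6, running sum = 30
Total sum = 30; balls = sum / n = 30 / 6 = 5

Answer: 5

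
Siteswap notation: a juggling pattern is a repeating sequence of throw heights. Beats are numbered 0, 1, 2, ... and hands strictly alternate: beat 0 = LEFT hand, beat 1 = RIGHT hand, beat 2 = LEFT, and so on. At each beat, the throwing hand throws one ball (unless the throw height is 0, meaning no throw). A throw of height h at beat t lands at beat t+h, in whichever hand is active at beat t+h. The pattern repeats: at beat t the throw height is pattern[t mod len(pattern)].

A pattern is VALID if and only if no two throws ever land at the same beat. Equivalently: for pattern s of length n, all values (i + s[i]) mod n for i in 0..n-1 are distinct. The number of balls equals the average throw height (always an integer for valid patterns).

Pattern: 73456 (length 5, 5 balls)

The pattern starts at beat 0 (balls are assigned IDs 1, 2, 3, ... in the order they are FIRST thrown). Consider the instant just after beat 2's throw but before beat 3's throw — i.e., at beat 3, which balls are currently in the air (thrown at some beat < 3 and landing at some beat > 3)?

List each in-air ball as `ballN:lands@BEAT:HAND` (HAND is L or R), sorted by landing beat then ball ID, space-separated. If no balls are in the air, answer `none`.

Answer: ball2:lands@4:L ball3:lands@6:L ball1:lands@7:R

Derivation:
Beat 0 (L): throw ball1 h=7 -> lands@7:R; in-air after throw: [b1@7:R]
Beat 1 (R): throw ball2 h=3 -> lands@4:L; in-air after throw: [b2@4:L b1@7:R]
Beat 2 (L): throw ball3 h=4 -> lands@6:L; in-air after throw: [b2@4:L b3@6:L b1@7:R]
Beat 3 (R): throw ball4 h=5 -> lands@8:L; in-air after throw: [b2@4:L b3@6:L b1@7:R b4@8:L]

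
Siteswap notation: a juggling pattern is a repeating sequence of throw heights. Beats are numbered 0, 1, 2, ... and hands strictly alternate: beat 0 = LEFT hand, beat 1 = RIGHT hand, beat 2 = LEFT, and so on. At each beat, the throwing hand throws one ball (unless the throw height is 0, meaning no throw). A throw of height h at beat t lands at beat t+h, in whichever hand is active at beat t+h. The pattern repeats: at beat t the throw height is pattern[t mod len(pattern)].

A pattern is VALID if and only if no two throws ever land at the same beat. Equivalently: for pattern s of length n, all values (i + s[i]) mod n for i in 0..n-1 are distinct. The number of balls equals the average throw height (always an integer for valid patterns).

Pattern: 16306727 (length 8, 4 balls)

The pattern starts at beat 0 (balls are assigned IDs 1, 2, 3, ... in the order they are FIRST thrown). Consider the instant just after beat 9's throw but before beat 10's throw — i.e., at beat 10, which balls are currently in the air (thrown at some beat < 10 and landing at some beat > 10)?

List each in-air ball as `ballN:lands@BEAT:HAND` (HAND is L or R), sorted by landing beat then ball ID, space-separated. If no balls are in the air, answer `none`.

Beat 0 (L): throw ball1 h=1 -> lands@1:R; in-air after throw: [b1@1:R]
Beat 1 (R): throw ball1 h=6 -> lands@7:R; in-air after throw: [b1@7:R]
Beat 2 (L): throw ball2 h=3 -> lands@5:R; in-air after throw: [b2@5:R b1@7:R]
Beat 4 (L): throw ball3 h=6 -> lands@10:L; in-air after throw: [b2@5:R b1@7:R b3@10:L]
Beat 5 (R): throw ball2 h=7 -> lands@12:L; in-air after throw: [b1@7:R b3@10:L b2@12:L]
Beat 6 (L): throw ball4 h=2 -> lands@8:L; in-air after throw: [b1@7:R b4@8:L b3@10:L b2@12:L]
Beat 7 (R): throw ball1 h=7 -> lands@14:L; in-air after throw: [b4@8:L b3@10:L b2@12:L b1@14:L]
Beat 8 (L): throw ball4 h=1 -> lands@9:R; in-air after throw: [b4@9:R b3@10:L b2@12:L b1@14:L]
Beat 9 (R): throw ball4 h=6 -> lands@15:R; in-air after throw: [b3@10:L b2@12:L b1@14:L b4@15:R]
Beat 10 (L): throw ball3 h=3 -> lands@13:R; in-air after throw: [b2@12:L b3@13:R b1@14:L b4@15:R]

Answer: ball2:lands@12:L ball1:lands@14:L ball4:lands@15:R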